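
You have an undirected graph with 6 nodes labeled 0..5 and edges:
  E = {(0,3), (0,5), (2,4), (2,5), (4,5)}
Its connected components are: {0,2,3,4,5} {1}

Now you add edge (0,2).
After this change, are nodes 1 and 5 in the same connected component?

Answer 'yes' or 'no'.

Answer: no

Derivation:
Initial components: {0,2,3,4,5} {1}
Adding edge (0,2): both already in same component {0,2,3,4,5}. No change.
New components: {0,2,3,4,5} {1}
Are 1 and 5 in the same component? no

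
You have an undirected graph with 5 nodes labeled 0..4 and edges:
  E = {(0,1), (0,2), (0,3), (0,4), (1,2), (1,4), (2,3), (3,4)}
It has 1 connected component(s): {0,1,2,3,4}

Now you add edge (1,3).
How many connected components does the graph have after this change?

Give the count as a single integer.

Initial component count: 1
Add (1,3): endpoints already in same component. Count unchanged: 1.
New component count: 1

Answer: 1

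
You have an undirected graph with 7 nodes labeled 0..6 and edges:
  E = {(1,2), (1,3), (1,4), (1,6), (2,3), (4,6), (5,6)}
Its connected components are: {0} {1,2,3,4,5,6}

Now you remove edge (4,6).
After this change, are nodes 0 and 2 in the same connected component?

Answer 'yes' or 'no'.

Answer: no

Derivation:
Initial components: {0} {1,2,3,4,5,6}
Removing edge (4,6): not a bridge — component count unchanged at 2.
New components: {0} {1,2,3,4,5,6}
Are 0 and 2 in the same component? no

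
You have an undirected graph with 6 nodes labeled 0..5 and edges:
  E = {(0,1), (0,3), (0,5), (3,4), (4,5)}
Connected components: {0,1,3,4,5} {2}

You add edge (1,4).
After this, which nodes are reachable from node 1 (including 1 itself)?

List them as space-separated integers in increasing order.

Answer: 0 1 3 4 5

Derivation:
Before: nodes reachable from 1: {0,1,3,4,5}
Adding (1,4): both endpoints already in same component. Reachability from 1 unchanged.
After: nodes reachable from 1: {0,1,3,4,5}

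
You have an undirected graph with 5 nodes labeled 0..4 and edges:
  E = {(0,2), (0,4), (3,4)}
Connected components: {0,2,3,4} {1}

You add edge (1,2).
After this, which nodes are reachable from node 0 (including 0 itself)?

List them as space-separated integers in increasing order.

Before: nodes reachable from 0: {0,2,3,4}
Adding (1,2): merges 0's component with another. Reachability grows.
After: nodes reachable from 0: {0,1,2,3,4}

Answer: 0 1 2 3 4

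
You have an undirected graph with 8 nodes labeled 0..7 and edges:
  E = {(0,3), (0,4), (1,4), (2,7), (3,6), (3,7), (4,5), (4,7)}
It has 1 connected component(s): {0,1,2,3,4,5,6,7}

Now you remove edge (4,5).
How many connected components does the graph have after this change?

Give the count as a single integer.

Answer: 2

Derivation:
Initial component count: 1
Remove (4,5): it was a bridge. Count increases: 1 -> 2.
  After removal, components: {0,1,2,3,4,6,7} {5}
New component count: 2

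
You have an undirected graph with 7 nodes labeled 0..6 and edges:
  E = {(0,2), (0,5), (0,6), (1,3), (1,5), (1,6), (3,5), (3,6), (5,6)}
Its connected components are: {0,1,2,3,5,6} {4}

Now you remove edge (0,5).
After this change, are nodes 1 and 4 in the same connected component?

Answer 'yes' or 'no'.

Initial components: {0,1,2,3,5,6} {4}
Removing edge (0,5): not a bridge — component count unchanged at 2.
New components: {0,1,2,3,5,6} {4}
Are 1 and 4 in the same component? no

Answer: no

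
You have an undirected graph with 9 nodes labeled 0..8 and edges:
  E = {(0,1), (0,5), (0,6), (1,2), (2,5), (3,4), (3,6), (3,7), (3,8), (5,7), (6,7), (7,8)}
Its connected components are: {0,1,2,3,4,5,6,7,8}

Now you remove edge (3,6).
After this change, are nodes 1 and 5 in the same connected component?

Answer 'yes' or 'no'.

Initial components: {0,1,2,3,4,5,6,7,8}
Removing edge (3,6): not a bridge — component count unchanged at 1.
New components: {0,1,2,3,4,5,6,7,8}
Are 1 and 5 in the same component? yes

Answer: yes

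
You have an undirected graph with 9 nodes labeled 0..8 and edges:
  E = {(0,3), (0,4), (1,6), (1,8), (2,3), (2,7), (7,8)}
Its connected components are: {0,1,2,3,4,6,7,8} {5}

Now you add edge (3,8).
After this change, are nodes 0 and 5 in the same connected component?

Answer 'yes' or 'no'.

Initial components: {0,1,2,3,4,6,7,8} {5}
Adding edge (3,8): both already in same component {0,1,2,3,4,6,7,8}. No change.
New components: {0,1,2,3,4,6,7,8} {5}
Are 0 and 5 in the same component? no

Answer: no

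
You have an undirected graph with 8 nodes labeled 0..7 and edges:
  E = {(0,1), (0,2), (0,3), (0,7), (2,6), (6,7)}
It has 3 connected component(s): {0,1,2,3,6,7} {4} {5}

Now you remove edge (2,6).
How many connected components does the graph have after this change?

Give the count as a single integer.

Answer: 3

Derivation:
Initial component count: 3
Remove (2,6): not a bridge. Count unchanged: 3.
  After removal, components: {0,1,2,3,6,7} {4} {5}
New component count: 3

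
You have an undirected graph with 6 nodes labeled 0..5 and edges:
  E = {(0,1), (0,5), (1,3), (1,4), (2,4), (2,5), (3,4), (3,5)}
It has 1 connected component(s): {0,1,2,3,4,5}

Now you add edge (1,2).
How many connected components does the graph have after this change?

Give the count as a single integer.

Answer: 1

Derivation:
Initial component count: 1
Add (1,2): endpoints already in same component. Count unchanged: 1.
New component count: 1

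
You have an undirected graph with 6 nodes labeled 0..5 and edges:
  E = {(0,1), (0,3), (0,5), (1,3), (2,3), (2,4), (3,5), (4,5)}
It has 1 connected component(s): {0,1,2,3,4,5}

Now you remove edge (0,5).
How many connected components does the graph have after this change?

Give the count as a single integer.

Answer: 1

Derivation:
Initial component count: 1
Remove (0,5): not a bridge. Count unchanged: 1.
  After removal, components: {0,1,2,3,4,5}
New component count: 1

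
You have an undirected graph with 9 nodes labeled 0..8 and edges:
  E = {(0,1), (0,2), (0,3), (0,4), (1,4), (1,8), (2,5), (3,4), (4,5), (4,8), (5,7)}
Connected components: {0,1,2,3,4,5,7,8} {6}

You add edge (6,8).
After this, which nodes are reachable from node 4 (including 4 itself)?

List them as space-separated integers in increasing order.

Before: nodes reachable from 4: {0,1,2,3,4,5,7,8}
Adding (6,8): merges 4's component with another. Reachability grows.
After: nodes reachable from 4: {0,1,2,3,4,5,6,7,8}

Answer: 0 1 2 3 4 5 6 7 8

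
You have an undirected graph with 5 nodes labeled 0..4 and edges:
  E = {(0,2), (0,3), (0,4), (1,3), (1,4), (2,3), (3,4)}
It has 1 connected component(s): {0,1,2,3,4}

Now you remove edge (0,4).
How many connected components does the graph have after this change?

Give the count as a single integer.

Initial component count: 1
Remove (0,4): not a bridge. Count unchanged: 1.
  After removal, components: {0,1,2,3,4}
New component count: 1

Answer: 1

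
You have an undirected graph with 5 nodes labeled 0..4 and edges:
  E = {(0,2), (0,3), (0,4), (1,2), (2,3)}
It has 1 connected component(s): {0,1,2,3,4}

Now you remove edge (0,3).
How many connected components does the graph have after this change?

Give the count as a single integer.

Answer: 1

Derivation:
Initial component count: 1
Remove (0,3): not a bridge. Count unchanged: 1.
  After removal, components: {0,1,2,3,4}
New component count: 1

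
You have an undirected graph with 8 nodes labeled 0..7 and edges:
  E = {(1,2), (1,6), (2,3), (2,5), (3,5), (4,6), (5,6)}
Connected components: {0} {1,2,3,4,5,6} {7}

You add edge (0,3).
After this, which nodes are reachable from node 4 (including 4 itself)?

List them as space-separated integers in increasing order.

Before: nodes reachable from 4: {1,2,3,4,5,6}
Adding (0,3): merges 4's component with another. Reachability grows.
After: nodes reachable from 4: {0,1,2,3,4,5,6}

Answer: 0 1 2 3 4 5 6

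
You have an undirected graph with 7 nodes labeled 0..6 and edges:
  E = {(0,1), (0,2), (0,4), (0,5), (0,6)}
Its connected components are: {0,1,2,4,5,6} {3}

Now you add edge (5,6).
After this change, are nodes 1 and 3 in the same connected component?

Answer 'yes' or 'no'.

Answer: no

Derivation:
Initial components: {0,1,2,4,5,6} {3}
Adding edge (5,6): both already in same component {0,1,2,4,5,6}. No change.
New components: {0,1,2,4,5,6} {3}
Are 1 and 3 in the same component? no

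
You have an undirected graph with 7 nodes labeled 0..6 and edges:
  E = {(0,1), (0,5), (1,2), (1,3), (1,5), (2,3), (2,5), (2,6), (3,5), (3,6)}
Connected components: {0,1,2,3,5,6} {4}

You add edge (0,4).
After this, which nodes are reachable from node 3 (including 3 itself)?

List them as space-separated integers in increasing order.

Before: nodes reachable from 3: {0,1,2,3,5,6}
Adding (0,4): merges 3's component with another. Reachability grows.
After: nodes reachable from 3: {0,1,2,3,4,5,6}

Answer: 0 1 2 3 4 5 6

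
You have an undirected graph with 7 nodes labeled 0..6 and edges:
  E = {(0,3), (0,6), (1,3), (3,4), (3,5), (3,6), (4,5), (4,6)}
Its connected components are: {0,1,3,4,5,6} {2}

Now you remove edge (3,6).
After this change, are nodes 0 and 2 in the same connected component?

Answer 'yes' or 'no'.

Initial components: {0,1,3,4,5,6} {2}
Removing edge (3,6): not a bridge — component count unchanged at 2.
New components: {0,1,3,4,5,6} {2}
Are 0 and 2 in the same component? no

Answer: no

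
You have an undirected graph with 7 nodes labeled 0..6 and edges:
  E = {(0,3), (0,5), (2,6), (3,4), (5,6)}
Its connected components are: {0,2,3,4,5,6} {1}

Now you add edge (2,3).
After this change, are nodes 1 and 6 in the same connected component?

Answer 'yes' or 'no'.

Answer: no

Derivation:
Initial components: {0,2,3,4,5,6} {1}
Adding edge (2,3): both already in same component {0,2,3,4,5,6}. No change.
New components: {0,2,3,4,5,6} {1}
Are 1 and 6 in the same component? no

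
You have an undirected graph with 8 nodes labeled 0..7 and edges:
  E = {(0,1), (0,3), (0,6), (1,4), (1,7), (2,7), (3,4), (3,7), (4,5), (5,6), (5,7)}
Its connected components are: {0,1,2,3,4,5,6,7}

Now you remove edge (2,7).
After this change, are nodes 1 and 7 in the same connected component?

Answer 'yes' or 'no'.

Initial components: {0,1,2,3,4,5,6,7}
Removing edge (2,7): it was a bridge — component count 1 -> 2.
New components: {0,1,3,4,5,6,7} {2}
Are 1 and 7 in the same component? yes

Answer: yes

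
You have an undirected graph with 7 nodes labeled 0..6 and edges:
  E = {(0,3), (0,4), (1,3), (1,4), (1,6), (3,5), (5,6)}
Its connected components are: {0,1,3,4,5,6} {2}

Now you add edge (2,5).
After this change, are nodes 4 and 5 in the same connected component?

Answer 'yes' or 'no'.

Answer: yes

Derivation:
Initial components: {0,1,3,4,5,6} {2}
Adding edge (2,5): merges {2} and {0,1,3,4,5,6}.
New components: {0,1,2,3,4,5,6}
Are 4 and 5 in the same component? yes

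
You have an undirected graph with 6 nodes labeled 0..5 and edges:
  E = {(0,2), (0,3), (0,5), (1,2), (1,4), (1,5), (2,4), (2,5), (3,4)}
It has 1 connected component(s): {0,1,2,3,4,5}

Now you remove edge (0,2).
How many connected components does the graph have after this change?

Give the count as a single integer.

Initial component count: 1
Remove (0,2): not a bridge. Count unchanged: 1.
  After removal, components: {0,1,2,3,4,5}
New component count: 1

Answer: 1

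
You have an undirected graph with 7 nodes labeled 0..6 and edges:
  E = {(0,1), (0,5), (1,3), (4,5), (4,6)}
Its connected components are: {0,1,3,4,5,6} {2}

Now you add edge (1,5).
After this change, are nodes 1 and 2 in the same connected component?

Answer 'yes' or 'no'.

Answer: no

Derivation:
Initial components: {0,1,3,4,5,6} {2}
Adding edge (1,5): both already in same component {0,1,3,4,5,6}. No change.
New components: {0,1,3,4,5,6} {2}
Are 1 and 2 in the same component? no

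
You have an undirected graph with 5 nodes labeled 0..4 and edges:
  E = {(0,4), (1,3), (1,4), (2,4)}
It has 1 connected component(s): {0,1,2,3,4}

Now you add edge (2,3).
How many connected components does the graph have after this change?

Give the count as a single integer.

Initial component count: 1
Add (2,3): endpoints already in same component. Count unchanged: 1.
New component count: 1

Answer: 1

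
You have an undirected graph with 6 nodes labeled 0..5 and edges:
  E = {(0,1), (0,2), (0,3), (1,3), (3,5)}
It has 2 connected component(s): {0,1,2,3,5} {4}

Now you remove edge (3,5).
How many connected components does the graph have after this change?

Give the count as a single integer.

Initial component count: 2
Remove (3,5): it was a bridge. Count increases: 2 -> 3.
  After removal, components: {0,1,2,3} {4} {5}
New component count: 3

Answer: 3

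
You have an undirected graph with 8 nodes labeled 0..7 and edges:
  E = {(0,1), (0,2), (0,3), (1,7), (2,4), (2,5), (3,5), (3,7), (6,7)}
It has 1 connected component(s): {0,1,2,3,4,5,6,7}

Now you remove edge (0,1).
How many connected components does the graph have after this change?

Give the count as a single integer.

Answer: 1

Derivation:
Initial component count: 1
Remove (0,1): not a bridge. Count unchanged: 1.
  After removal, components: {0,1,2,3,4,5,6,7}
New component count: 1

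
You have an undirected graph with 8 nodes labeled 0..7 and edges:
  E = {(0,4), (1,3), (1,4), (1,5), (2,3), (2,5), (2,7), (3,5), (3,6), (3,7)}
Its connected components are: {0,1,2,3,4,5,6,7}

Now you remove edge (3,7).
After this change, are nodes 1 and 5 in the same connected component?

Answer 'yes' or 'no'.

Answer: yes

Derivation:
Initial components: {0,1,2,3,4,5,6,7}
Removing edge (3,7): not a bridge — component count unchanged at 1.
New components: {0,1,2,3,4,5,6,7}
Are 1 and 5 in the same component? yes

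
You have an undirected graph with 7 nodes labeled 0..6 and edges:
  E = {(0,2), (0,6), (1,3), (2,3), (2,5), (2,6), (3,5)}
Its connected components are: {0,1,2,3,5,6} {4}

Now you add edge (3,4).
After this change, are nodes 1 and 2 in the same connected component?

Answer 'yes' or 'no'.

Answer: yes

Derivation:
Initial components: {0,1,2,3,5,6} {4}
Adding edge (3,4): merges {0,1,2,3,5,6} and {4}.
New components: {0,1,2,3,4,5,6}
Are 1 and 2 in the same component? yes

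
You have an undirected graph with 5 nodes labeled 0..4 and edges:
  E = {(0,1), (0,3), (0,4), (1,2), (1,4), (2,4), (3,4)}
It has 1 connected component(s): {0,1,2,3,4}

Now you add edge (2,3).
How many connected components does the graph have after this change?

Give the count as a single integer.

Answer: 1

Derivation:
Initial component count: 1
Add (2,3): endpoints already in same component. Count unchanged: 1.
New component count: 1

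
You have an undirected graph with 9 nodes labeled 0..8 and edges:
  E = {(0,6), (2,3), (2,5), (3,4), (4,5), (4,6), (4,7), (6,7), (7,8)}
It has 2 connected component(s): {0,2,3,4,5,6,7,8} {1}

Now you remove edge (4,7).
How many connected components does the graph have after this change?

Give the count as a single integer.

Answer: 2

Derivation:
Initial component count: 2
Remove (4,7): not a bridge. Count unchanged: 2.
  After removal, components: {0,2,3,4,5,6,7,8} {1}
New component count: 2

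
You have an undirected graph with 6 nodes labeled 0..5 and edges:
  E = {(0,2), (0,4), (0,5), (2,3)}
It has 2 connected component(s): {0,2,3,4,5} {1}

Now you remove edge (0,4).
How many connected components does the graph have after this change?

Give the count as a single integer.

Answer: 3

Derivation:
Initial component count: 2
Remove (0,4): it was a bridge. Count increases: 2 -> 3.
  After removal, components: {0,2,3,5} {1} {4}
New component count: 3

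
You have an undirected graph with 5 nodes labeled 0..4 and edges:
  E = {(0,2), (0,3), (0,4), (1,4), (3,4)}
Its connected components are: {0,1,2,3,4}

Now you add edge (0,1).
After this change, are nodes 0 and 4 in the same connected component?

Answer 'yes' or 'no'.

Answer: yes

Derivation:
Initial components: {0,1,2,3,4}
Adding edge (0,1): both already in same component {0,1,2,3,4}. No change.
New components: {0,1,2,3,4}
Are 0 and 4 in the same component? yes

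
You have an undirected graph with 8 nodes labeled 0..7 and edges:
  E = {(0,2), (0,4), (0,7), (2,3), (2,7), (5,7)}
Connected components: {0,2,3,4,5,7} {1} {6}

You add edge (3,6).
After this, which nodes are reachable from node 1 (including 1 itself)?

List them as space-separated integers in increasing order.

Before: nodes reachable from 1: {1}
Adding (3,6): merges two components, but neither contains 1. Reachability from 1 unchanged.
After: nodes reachable from 1: {1}

Answer: 1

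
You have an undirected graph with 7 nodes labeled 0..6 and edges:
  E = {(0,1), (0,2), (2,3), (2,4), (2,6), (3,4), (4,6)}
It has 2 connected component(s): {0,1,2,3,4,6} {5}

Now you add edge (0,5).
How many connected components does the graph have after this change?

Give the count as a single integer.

Answer: 1

Derivation:
Initial component count: 2
Add (0,5): merges two components. Count decreases: 2 -> 1.
New component count: 1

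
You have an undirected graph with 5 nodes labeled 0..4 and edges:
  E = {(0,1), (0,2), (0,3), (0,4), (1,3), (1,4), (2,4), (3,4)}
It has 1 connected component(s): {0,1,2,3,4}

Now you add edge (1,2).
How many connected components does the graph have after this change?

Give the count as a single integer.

Answer: 1

Derivation:
Initial component count: 1
Add (1,2): endpoints already in same component. Count unchanged: 1.
New component count: 1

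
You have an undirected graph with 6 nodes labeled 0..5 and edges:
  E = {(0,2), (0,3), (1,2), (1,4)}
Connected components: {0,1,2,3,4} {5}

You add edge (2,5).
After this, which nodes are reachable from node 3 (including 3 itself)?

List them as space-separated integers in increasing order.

Answer: 0 1 2 3 4 5

Derivation:
Before: nodes reachable from 3: {0,1,2,3,4}
Adding (2,5): merges 3's component with another. Reachability grows.
After: nodes reachable from 3: {0,1,2,3,4,5}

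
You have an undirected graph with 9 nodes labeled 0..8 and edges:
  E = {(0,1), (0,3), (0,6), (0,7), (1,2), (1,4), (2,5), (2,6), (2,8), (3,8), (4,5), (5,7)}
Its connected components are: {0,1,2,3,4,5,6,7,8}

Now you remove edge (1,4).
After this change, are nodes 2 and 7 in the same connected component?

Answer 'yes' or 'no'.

Answer: yes

Derivation:
Initial components: {0,1,2,3,4,5,6,7,8}
Removing edge (1,4): not a bridge — component count unchanged at 1.
New components: {0,1,2,3,4,5,6,7,8}
Are 2 and 7 in the same component? yes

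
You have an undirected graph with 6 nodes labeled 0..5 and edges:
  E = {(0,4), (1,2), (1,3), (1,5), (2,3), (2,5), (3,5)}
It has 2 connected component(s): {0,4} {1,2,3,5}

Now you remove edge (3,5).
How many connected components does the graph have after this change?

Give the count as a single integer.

Answer: 2

Derivation:
Initial component count: 2
Remove (3,5): not a bridge. Count unchanged: 2.
  After removal, components: {0,4} {1,2,3,5}
New component count: 2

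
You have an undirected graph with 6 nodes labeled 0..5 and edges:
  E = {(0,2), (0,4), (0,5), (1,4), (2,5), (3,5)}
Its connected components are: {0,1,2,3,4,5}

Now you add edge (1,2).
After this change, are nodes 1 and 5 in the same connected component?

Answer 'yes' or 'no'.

Answer: yes

Derivation:
Initial components: {0,1,2,3,4,5}
Adding edge (1,2): both already in same component {0,1,2,3,4,5}. No change.
New components: {0,1,2,3,4,5}
Are 1 and 5 in the same component? yes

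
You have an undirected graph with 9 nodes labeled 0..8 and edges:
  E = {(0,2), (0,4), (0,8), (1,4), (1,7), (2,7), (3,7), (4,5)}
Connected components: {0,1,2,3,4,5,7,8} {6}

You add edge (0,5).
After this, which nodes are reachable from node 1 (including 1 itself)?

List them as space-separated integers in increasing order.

Answer: 0 1 2 3 4 5 7 8

Derivation:
Before: nodes reachable from 1: {0,1,2,3,4,5,7,8}
Adding (0,5): both endpoints already in same component. Reachability from 1 unchanged.
After: nodes reachable from 1: {0,1,2,3,4,5,7,8}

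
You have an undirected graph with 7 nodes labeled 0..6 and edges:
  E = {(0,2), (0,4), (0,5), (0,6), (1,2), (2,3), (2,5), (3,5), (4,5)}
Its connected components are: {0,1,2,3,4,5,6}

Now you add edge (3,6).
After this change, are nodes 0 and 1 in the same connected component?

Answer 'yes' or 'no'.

Initial components: {0,1,2,3,4,5,6}
Adding edge (3,6): both already in same component {0,1,2,3,4,5,6}. No change.
New components: {0,1,2,3,4,5,6}
Are 0 and 1 in the same component? yes

Answer: yes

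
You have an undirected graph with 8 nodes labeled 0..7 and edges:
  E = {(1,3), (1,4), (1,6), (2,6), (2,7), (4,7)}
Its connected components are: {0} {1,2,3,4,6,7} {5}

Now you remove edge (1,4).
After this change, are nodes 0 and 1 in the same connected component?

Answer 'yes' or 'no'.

Answer: no

Derivation:
Initial components: {0} {1,2,3,4,6,7} {5}
Removing edge (1,4): not a bridge — component count unchanged at 3.
New components: {0} {1,2,3,4,6,7} {5}
Are 0 and 1 in the same component? no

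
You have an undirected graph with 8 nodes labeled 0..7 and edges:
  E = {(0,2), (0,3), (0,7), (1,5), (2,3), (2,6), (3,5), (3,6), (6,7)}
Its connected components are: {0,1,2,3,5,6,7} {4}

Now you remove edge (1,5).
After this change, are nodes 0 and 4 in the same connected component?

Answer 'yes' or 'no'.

Answer: no

Derivation:
Initial components: {0,1,2,3,5,6,7} {4}
Removing edge (1,5): it was a bridge — component count 2 -> 3.
New components: {0,2,3,5,6,7} {1} {4}
Are 0 and 4 in the same component? no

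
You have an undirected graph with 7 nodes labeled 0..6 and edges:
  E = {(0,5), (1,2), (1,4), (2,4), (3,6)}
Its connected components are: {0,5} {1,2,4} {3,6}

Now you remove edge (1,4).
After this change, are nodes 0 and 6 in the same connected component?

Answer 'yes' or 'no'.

Answer: no

Derivation:
Initial components: {0,5} {1,2,4} {3,6}
Removing edge (1,4): not a bridge — component count unchanged at 3.
New components: {0,5} {1,2,4} {3,6}
Are 0 and 6 in the same component? no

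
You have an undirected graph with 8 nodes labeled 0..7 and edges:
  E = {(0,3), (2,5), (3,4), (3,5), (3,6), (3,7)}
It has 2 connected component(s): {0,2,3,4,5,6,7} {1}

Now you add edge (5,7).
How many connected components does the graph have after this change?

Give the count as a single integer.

Answer: 2

Derivation:
Initial component count: 2
Add (5,7): endpoints already in same component. Count unchanged: 2.
New component count: 2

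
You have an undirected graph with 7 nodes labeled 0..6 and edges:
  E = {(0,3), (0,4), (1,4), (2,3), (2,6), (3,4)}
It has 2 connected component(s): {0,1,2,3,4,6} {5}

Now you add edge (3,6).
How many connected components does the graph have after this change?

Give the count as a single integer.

Initial component count: 2
Add (3,6): endpoints already in same component. Count unchanged: 2.
New component count: 2

Answer: 2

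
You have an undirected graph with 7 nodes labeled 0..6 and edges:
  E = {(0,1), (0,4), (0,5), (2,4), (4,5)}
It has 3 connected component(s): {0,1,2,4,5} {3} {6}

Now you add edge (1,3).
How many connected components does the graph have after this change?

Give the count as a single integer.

Answer: 2

Derivation:
Initial component count: 3
Add (1,3): merges two components. Count decreases: 3 -> 2.
New component count: 2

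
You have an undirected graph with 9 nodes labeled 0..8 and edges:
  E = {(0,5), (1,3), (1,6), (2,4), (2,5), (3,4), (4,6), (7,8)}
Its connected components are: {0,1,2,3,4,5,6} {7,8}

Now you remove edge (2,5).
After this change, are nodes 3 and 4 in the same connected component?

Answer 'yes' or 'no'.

Initial components: {0,1,2,3,4,5,6} {7,8}
Removing edge (2,5): it was a bridge — component count 2 -> 3.
New components: {0,5} {1,2,3,4,6} {7,8}
Are 3 and 4 in the same component? yes

Answer: yes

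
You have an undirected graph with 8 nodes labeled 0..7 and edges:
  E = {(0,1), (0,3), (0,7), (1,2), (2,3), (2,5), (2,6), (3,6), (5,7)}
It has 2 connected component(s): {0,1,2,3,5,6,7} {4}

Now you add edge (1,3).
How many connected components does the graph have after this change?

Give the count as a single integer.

Initial component count: 2
Add (1,3): endpoints already in same component. Count unchanged: 2.
New component count: 2

Answer: 2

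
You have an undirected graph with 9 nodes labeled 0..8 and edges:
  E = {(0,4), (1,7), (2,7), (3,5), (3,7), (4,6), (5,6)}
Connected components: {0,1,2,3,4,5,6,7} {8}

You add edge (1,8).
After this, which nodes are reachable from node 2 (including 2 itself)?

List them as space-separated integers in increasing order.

Before: nodes reachable from 2: {0,1,2,3,4,5,6,7}
Adding (1,8): merges 2's component with another. Reachability grows.
After: nodes reachable from 2: {0,1,2,3,4,5,6,7,8}

Answer: 0 1 2 3 4 5 6 7 8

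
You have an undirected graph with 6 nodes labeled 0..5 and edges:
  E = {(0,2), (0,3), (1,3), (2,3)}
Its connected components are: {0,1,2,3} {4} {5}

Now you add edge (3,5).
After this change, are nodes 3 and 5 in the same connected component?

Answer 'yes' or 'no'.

Answer: yes

Derivation:
Initial components: {0,1,2,3} {4} {5}
Adding edge (3,5): merges {0,1,2,3} and {5}.
New components: {0,1,2,3,5} {4}
Are 3 and 5 in the same component? yes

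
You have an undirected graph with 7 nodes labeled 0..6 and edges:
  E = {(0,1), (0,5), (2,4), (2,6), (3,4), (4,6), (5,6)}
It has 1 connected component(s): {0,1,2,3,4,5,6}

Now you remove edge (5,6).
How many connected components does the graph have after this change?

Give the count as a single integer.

Answer: 2

Derivation:
Initial component count: 1
Remove (5,6): it was a bridge. Count increases: 1 -> 2.
  After removal, components: {0,1,5} {2,3,4,6}
New component count: 2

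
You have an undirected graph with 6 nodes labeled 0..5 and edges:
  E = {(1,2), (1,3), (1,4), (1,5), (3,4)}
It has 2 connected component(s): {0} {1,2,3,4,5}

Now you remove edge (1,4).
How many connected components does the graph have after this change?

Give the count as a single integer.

Initial component count: 2
Remove (1,4): not a bridge. Count unchanged: 2.
  After removal, components: {0} {1,2,3,4,5}
New component count: 2

Answer: 2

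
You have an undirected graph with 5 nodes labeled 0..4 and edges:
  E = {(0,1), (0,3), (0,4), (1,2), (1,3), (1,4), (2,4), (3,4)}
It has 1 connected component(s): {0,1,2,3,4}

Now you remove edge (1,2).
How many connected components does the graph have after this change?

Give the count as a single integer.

Initial component count: 1
Remove (1,2): not a bridge. Count unchanged: 1.
  After removal, components: {0,1,2,3,4}
New component count: 1

Answer: 1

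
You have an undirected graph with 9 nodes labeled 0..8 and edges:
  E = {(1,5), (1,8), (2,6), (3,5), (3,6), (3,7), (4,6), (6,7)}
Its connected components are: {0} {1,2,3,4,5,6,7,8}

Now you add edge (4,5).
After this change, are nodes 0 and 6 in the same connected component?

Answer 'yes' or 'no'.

Initial components: {0} {1,2,3,4,5,6,7,8}
Adding edge (4,5): both already in same component {1,2,3,4,5,6,7,8}. No change.
New components: {0} {1,2,3,4,5,6,7,8}
Are 0 and 6 in the same component? no

Answer: no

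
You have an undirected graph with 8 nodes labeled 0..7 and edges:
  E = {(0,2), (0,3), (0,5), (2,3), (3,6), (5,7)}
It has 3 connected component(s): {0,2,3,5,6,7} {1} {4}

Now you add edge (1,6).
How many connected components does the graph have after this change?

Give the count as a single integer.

Initial component count: 3
Add (1,6): merges two components. Count decreases: 3 -> 2.
New component count: 2

Answer: 2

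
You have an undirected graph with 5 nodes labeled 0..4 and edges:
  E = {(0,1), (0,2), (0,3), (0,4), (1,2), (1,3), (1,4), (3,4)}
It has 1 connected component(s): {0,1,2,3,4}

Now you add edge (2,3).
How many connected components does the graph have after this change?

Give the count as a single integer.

Initial component count: 1
Add (2,3): endpoints already in same component. Count unchanged: 1.
New component count: 1

Answer: 1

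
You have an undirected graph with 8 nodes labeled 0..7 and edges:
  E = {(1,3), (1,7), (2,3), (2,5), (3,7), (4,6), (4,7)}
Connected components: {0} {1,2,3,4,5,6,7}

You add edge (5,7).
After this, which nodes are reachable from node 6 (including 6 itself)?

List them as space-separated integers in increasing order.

Answer: 1 2 3 4 5 6 7

Derivation:
Before: nodes reachable from 6: {1,2,3,4,5,6,7}
Adding (5,7): both endpoints already in same component. Reachability from 6 unchanged.
After: nodes reachable from 6: {1,2,3,4,5,6,7}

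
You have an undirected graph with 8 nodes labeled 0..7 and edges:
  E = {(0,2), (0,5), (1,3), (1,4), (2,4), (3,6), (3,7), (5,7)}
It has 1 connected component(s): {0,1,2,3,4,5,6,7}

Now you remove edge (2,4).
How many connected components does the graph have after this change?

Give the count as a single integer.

Answer: 1

Derivation:
Initial component count: 1
Remove (2,4): not a bridge. Count unchanged: 1.
  After removal, components: {0,1,2,3,4,5,6,7}
New component count: 1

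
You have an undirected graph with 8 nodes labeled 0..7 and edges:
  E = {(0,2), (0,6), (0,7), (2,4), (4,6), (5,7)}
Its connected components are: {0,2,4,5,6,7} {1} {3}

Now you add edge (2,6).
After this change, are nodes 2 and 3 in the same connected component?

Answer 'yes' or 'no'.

Answer: no

Derivation:
Initial components: {0,2,4,5,6,7} {1} {3}
Adding edge (2,6): both already in same component {0,2,4,5,6,7}. No change.
New components: {0,2,4,5,6,7} {1} {3}
Are 2 and 3 in the same component? no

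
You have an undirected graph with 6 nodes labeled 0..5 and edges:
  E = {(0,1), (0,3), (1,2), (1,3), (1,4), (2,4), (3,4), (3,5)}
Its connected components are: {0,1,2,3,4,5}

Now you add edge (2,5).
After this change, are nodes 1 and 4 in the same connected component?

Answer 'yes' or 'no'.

Initial components: {0,1,2,3,4,5}
Adding edge (2,5): both already in same component {0,1,2,3,4,5}. No change.
New components: {0,1,2,3,4,5}
Are 1 and 4 in the same component? yes

Answer: yes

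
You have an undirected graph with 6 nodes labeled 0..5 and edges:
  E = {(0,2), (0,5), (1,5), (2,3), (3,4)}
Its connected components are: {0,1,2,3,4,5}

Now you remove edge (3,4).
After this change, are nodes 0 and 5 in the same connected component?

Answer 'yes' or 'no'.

Answer: yes

Derivation:
Initial components: {0,1,2,3,4,5}
Removing edge (3,4): it was a bridge — component count 1 -> 2.
New components: {0,1,2,3,5} {4}
Are 0 and 5 in the same component? yes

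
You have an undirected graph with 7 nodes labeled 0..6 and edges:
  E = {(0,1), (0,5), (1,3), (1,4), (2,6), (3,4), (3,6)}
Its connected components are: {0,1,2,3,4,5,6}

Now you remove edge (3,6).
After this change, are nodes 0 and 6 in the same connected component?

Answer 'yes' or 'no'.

Initial components: {0,1,2,3,4,5,6}
Removing edge (3,6): it was a bridge — component count 1 -> 2.
New components: {0,1,3,4,5} {2,6}
Are 0 and 6 in the same component? no

Answer: no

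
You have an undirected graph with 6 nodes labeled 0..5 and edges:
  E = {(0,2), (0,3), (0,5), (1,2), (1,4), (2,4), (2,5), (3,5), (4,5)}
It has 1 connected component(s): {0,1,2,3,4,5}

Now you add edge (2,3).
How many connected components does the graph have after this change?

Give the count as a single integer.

Answer: 1

Derivation:
Initial component count: 1
Add (2,3): endpoints already in same component. Count unchanged: 1.
New component count: 1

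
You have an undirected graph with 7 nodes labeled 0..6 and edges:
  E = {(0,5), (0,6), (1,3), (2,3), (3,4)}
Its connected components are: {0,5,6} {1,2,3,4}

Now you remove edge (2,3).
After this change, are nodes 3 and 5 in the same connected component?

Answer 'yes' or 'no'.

Answer: no

Derivation:
Initial components: {0,5,6} {1,2,3,4}
Removing edge (2,3): it was a bridge — component count 2 -> 3.
New components: {0,5,6} {1,3,4} {2}
Are 3 and 5 in the same component? no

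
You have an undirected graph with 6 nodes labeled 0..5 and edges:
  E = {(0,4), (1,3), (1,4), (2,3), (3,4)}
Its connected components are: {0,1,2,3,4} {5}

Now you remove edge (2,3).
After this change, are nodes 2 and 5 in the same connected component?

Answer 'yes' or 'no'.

Answer: no

Derivation:
Initial components: {0,1,2,3,4} {5}
Removing edge (2,3): it was a bridge — component count 2 -> 3.
New components: {0,1,3,4} {2} {5}
Are 2 and 5 in the same component? no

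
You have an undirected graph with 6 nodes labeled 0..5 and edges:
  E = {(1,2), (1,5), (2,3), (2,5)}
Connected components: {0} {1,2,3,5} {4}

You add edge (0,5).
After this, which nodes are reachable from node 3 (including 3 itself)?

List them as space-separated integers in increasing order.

Answer: 0 1 2 3 5

Derivation:
Before: nodes reachable from 3: {1,2,3,5}
Adding (0,5): merges 3's component with another. Reachability grows.
After: nodes reachable from 3: {0,1,2,3,5}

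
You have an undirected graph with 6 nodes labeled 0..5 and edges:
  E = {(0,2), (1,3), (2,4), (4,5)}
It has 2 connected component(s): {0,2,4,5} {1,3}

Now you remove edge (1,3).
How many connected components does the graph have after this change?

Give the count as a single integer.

Answer: 3

Derivation:
Initial component count: 2
Remove (1,3): it was a bridge. Count increases: 2 -> 3.
  After removal, components: {0,2,4,5} {1} {3}
New component count: 3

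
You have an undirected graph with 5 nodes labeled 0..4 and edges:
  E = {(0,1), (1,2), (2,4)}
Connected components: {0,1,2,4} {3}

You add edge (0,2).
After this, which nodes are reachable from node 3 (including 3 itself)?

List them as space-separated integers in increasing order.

Answer: 3

Derivation:
Before: nodes reachable from 3: {3}
Adding (0,2): both endpoints already in same component. Reachability from 3 unchanged.
After: nodes reachable from 3: {3}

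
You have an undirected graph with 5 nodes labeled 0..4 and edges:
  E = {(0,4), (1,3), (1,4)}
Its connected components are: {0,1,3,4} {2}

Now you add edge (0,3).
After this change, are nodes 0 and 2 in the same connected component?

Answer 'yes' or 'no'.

Answer: no

Derivation:
Initial components: {0,1,3,4} {2}
Adding edge (0,3): both already in same component {0,1,3,4}. No change.
New components: {0,1,3,4} {2}
Are 0 and 2 in the same component? no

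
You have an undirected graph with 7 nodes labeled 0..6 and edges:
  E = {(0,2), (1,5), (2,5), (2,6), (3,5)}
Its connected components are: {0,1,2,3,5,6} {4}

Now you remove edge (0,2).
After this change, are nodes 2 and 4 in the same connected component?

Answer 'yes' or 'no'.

Initial components: {0,1,2,3,5,6} {4}
Removing edge (0,2): it was a bridge — component count 2 -> 3.
New components: {0} {1,2,3,5,6} {4}
Are 2 and 4 in the same component? no

Answer: no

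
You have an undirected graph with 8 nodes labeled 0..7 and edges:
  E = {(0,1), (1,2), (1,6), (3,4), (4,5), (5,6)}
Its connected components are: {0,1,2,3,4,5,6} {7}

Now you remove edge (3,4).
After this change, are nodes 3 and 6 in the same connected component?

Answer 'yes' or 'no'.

Answer: no

Derivation:
Initial components: {0,1,2,3,4,5,6} {7}
Removing edge (3,4): it was a bridge — component count 2 -> 3.
New components: {0,1,2,4,5,6} {3} {7}
Are 3 and 6 in the same component? no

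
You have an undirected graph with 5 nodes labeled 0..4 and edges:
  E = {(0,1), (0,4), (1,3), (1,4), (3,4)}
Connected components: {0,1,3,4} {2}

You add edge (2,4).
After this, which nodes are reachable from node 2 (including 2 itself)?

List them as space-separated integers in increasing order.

Answer: 0 1 2 3 4

Derivation:
Before: nodes reachable from 2: {2}
Adding (2,4): merges 2's component with another. Reachability grows.
After: nodes reachable from 2: {0,1,2,3,4}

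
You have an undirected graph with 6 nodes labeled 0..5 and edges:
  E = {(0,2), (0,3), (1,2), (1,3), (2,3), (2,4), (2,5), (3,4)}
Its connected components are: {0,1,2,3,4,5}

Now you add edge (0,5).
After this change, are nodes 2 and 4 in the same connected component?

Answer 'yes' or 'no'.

Answer: yes

Derivation:
Initial components: {0,1,2,3,4,5}
Adding edge (0,5): both already in same component {0,1,2,3,4,5}. No change.
New components: {0,1,2,3,4,5}
Are 2 and 4 in the same component? yes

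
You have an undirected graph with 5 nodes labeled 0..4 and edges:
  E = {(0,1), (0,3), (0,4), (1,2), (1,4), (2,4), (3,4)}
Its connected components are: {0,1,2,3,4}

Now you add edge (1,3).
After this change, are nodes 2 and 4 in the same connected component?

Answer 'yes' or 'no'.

Answer: yes

Derivation:
Initial components: {0,1,2,3,4}
Adding edge (1,3): both already in same component {0,1,2,3,4}. No change.
New components: {0,1,2,3,4}
Are 2 and 4 in the same component? yes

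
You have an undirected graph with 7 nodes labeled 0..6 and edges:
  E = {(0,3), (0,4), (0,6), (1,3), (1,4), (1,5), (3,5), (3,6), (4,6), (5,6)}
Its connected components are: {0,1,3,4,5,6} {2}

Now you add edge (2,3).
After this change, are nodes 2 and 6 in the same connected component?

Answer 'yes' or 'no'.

Answer: yes

Derivation:
Initial components: {0,1,3,4,5,6} {2}
Adding edge (2,3): merges {2} and {0,1,3,4,5,6}.
New components: {0,1,2,3,4,5,6}
Are 2 and 6 in the same component? yes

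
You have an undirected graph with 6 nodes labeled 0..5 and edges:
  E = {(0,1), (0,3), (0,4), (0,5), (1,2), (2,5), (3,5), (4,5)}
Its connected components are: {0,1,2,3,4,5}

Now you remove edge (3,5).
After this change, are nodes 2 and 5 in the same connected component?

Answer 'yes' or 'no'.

Answer: yes

Derivation:
Initial components: {0,1,2,3,4,5}
Removing edge (3,5): not a bridge — component count unchanged at 1.
New components: {0,1,2,3,4,5}
Are 2 and 5 in the same component? yes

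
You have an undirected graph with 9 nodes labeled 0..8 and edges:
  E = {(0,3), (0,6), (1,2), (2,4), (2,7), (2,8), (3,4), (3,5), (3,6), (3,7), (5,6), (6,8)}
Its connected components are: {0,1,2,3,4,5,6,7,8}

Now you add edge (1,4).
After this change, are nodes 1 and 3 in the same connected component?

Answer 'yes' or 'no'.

Answer: yes

Derivation:
Initial components: {0,1,2,3,4,5,6,7,8}
Adding edge (1,4): both already in same component {0,1,2,3,4,5,6,7,8}. No change.
New components: {0,1,2,3,4,5,6,7,8}
Are 1 and 3 in the same component? yes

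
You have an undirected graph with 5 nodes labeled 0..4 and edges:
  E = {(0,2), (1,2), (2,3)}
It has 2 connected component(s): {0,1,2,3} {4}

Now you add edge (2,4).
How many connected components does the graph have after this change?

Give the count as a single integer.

Answer: 1

Derivation:
Initial component count: 2
Add (2,4): merges two components. Count decreases: 2 -> 1.
New component count: 1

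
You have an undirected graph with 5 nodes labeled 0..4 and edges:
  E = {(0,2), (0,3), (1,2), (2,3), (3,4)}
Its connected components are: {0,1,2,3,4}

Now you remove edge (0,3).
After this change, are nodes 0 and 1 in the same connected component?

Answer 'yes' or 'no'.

Answer: yes

Derivation:
Initial components: {0,1,2,3,4}
Removing edge (0,3): not a bridge — component count unchanged at 1.
New components: {0,1,2,3,4}
Are 0 and 1 in the same component? yes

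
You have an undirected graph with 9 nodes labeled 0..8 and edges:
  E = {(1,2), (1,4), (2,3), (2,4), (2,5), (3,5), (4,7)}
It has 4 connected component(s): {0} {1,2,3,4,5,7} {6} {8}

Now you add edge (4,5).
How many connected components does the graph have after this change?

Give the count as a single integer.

Initial component count: 4
Add (4,5): endpoints already in same component. Count unchanged: 4.
New component count: 4

Answer: 4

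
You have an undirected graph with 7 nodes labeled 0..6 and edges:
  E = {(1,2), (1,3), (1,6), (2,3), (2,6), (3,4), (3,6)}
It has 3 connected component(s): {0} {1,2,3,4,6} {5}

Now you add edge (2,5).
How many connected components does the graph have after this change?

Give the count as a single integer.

Answer: 2

Derivation:
Initial component count: 3
Add (2,5): merges two components. Count decreases: 3 -> 2.
New component count: 2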